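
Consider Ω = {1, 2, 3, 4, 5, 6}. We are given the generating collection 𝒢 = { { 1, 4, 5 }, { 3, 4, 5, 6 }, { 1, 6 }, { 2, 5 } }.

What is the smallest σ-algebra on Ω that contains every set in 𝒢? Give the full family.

σ(𝒢) = { {  }, { 1 }, { 2 }, { 3 }, { 4 }, { 5 }, { 6 }, { 1, 2 }, { 1, 3 }, { 1, 4 }, { 1, 5 }, { 1, 6 }, { 2, 3 }, { 2, 4 }, { 2, 5 }, { 2, 6 }, { 3, 4 }, { 3, 5 }, { 3, 6 }, { 4, 5 }, { 4, 6 }, { 5, 6 }, { 1, 2, 3 }, { 1, 2, 4 }, { 1, 2, 5 }, { 1, 2, 6 }, { 1, 3, 4 }, { 1, 3, 5 }, { 1, 3, 6 }, { 1, 4, 5 }, { 1, 4, 6 }, { 1, 5, 6 }, { 2, 3, 4 }, { 2, 3, 5 }, { 2, 3, 6 }, { 2, 4, 5 }, { 2, 4, 6 }, { 2, 5, 6 }, { 3, 4, 5 }, { 3, 4, 6 }, { 3, 5, 6 }, { 4, 5, 6 }, { 1, 2, 3, 4 }, { 1, 2, 3, 5 }, { 1, 2, 3, 6 }, { 1, 2, 4, 5 }, { 1, 2, 4, 6 }, { 1, 2, 5, 6 }, { 1, 3, 4, 5 }, { 1, 3, 4, 6 }, { 1, 3, 5, 6 }, { 1, 4, 5, 6 }, { 2, 3, 4, 5 }, { 2, 3, 4, 6 }, { 2, 3, 5, 6 }, { 2, 4, 5, 6 }, { 3, 4, 5, 6 }, { 1, 2, 3, 4, 5 }, { 1, 2, 3, 4, 6 }, { 1, 2, 3, 5, 6 }, { 1, 2, 4, 5, 6 }, { 1, 3, 4, 5, 6 }, { 2, 3, 4, 5, 6 }, Ω }

Working:
Initial family (6 sets): { {  }, { 1, 6 }, { 2, 5 }, { 1, 4, 5 }, { 3, 4, 5, 6 }, Ω }.
Iteration 1. New:
  { 1, 2 }  = complement { 3, 4, 5, 6 }
  { 2, 3, 6 }  = complement { 1, 4, 5 }
  { 1, 2, 4, 5 }  = { 1, 4, 5 } ∪ { 2, 5 }
  { 1, 2, 5, 6 }  = { 2, 5 } ∪ { 1, 6 }
  { 1, 3, 4, 6 }  = complement { 2, 5 }
  { 1, 4, 5, 6 }  = { 1, 4, 5 } ∪ { 1, 6 }
  { 2, 3, 4, 5 }  = complement { 1, 6 }
  { 1, 3, 4, 5, 6 }  = { 1, 4, 5 } ∪ { 3, 4, 5, 6 }
  { 2, 3, 4, 5, 6 }  = { 2, 5 } ∪ { 3, 4, 5, 6 }
  (now 15)
Iteration 2 (13 new):
  { 1 }  = complement { 2, 3, 4, 5, 6 }
  { 2 }  = complement { 1, 3, 4, 5, 6 }
  { 2, 3 }  = complement { 1, 4, 5, 6 }
  { 3, 4 }  = complement { 1, 2, 5, 6 }
  { 3, 6 }  = complement { 1, 2, 4, 5 }
  { 1, 2, 5 }  = { 2, 5 } ∪ { 1, 2 }
  { 1, 2, 6 }  = { 1, 2 } ∪ { 1, 6 }
  { 1, 2, 3, 6 }  = { 1, 2 } ∪ { 2, 3, 6 }
  { 2, 3, 5, 6 }  = { 2, 5 } ∪ { 2, 3, 6 }
  { 1, 2, 3, 4, 5 }  = { 1, 4, 5 } ∪ { 2, 3, 4, 5 }
  { 1, 2, 3, 4, 6 }  = { 1, 2 } ∪ { 1, 3, 4, 6 }
  { 1, 2, 3, 5, 6 }  = { 2, 3, 6 } ∪ { 1, 2, 5, 6 }
  { 1, 2, 4, 5, 6 }  = { 1, 4, 5 } ∪ { 1, 2, 5, 6 }
  (now 28)
Iteration 3. New:
  { 3 }  = complement { 1, 2, 4, 5, 6 }
  { 4 }  = complement { 1, 2, 3, 5, 6 }
  { 5 }  = complement { 1, 2, 3, 4, 6 }
  { 6 }  = complement { 1, 2, 3, 4, 5 }
  { 1, 4 }  = complement { 2, 3, 5, 6 }
  { 4, 5 }  = complement { 1, 2, 3, 6 }
  { 1, 2, 3 }  = { 1, 2 } ∪ { 2, 3 }
  { 1, 3, 4 }  = { 3, 4 } ∪ { 1 }
  { 1, 3, 6 }  = { 1, 6 } ∪ { 3, 6 }
  { 2, 3, 4 }  = { 3, 4 } ∪ { 2 }
  { 2, 3, 5 }  = { 2, 5 } ∪ { 2, 3 }
  { 3, 4, 5 }  = complement { 1, 2, 6 }
  { 3, 4, 6 }  = complement { 1, 2, 5 }
  { 1, 2, 3, 4 }  = { 3, 4 } ∪ { 1, 2 }
  { 1, 2, 3, 5 }  = { 1, 2, 5 } ∪ { 2, 3 }
  { 1, 3, 4, 5 }  = { 3, 4 } ∪ { 1, 4, 5 }
  { 2, 3, 4, 6 }  = { 3, 4 } ∪ { 2, 3, 6 }
  (now 45)
Iteration 4: +16 →
  { 1, 3 }  = { 3 } ∪ { 1 }
  { 1, 5 }  = complement { 2, 3, 4, 6 }
  { 2, 4 }  = { 2 } ∪ { 4 }
  { 2, 6 }  = complement { 1, 3, 4, 5 }
  { 3, 5 }  = { 3 } ∪ { 5 }
  { 4, 6 }  = complement { 1, 2, 3, 5 }
  { 5, 6 }  = complement { 1, 2, 3, 4 }
  { 1, 2, 4 }  = { 2 } ∪ { 1, 4 }
  { 1, 4, 6 }  = complement { 2, 3, 5 }
  { 1, 5, 6 }  = complement { 2, 3, 4 }
  { 2, 4, 5 }  = complement { 1, 3, 6 }
  { 2, 5, 6 }  = complement { 1, 3, 4 }
  { 3, 5, 6 }  = { 3, 6 } ∪ { 5 }
  { 4, 5, 6 }  = complement { 1, 2, 3 }
  { 1, 2, 4, 6 }  = { 4 } ∪ { 1, 2, 6 }
  { 1, 3, 5, 6 }  = { 1, 3, 6 } ∪ { 5 }
  (now 61)
Iteration 5 (3 new):
  { 1, 3, 5 }  = { 1, 3 } ∪ { 1, 5 }
  { 2, 4, 6 }  = { 2 } ∪ { 4, 6 }
  { 2, 4, 5, 6 }  = complement { 1, 3 }
  (now 64)
Iteration 6: stable.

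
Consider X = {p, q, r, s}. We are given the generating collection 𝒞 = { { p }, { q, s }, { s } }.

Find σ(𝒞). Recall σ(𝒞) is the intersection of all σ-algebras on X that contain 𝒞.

Take S₀ = 𝒞 ∪ {∅, X} = { {}, { p }, { s }, { q, s }, X }.
Iteration 1: +5 →
  { p, r }  = X∖{ q, s }
  { p, s }  = { s } ∪ { p }
  { p, q, r }  = X∖{ s }
  { p, q, s }  = { q, s } ∪ { p }
  { q, r, s }  = X∖{ p }
  |family| = 10
Iteration 2 adds 3:
  { r }  = X∖{ p, q, s }
  { q, r }  = X∖{ p, s }
  { p, r, s }  = { p, s } ∪ { p, r }
  |family| = 13
Iteration 3 (2 new):
  { q }  = X∖{ p, r, s }
  { r, s }  = { r } ∪ { s }
  |family| = 15
Iteration 4: +1 →
  { p, q }  = X∖{ r, s }
  |family| = 16
Iteration 5: no new sets; the family is a σ-algebra.

σ(𝒞) = { {}, { p }, { q }, { r }, { s }, { p, q }, { p, r }, { p, s }, { q, r }, { q, s }, { r, s }, { p, q, r }, { p, q, s }, { p, r, s }, { q, r, s }, X }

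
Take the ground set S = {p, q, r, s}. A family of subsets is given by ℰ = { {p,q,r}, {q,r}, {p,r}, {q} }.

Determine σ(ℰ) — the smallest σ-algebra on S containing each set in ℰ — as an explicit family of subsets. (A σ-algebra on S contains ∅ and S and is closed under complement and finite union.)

Answer: σ(ℰ) = { ∅, {p}, {q}, {r}, {s}, {p,q}, {p,r}, {p,s}, {q,r}, {q,s}, {r,s}, {p,q,r}, {p,q,s}, {p,r,s}, {q,r,s}, S }

Check:
Start: ℰ ∪ {∅, S} = { ∅, {q}, {p,r}, {q,r}, {p,q,r}, S }.
Pass 1. New:
  {s}  = {p,q,r}ᶜ
  {p,s}  = {q,r}ᶜ
  {q,s}  = {p,r}ᶜ
  {p,r,s}  = {q}ᶜ
Pass 2: +2 →
  {p,q,s}  = {q} ∪ {p,s}
  {q,r,s}  = {q,r} ∪ {s}
Pass 3 (2 new):
  {p}  = {q,r,s}ᶜ
  {r}  = {p,q,s}ᶜ
Pass 4: 2 new —
  {p,q}  = {q} ∪ {p}
  {r,s}  = {r} ∪ {s}
Pass 5: already closed under ᶜ and ∪.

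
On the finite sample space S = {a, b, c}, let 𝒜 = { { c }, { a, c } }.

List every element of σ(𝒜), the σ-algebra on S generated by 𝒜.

Seed the family with 𝒜 together with ∅ and S: { ∅, { c }, { a, c }, S }.
Pass 1: +2 →
  { b }  = ᶜ of { a, c }
  { a, b }  = ᶜ of { c }
  |family| = 6
Pass 2: 1 new —
  { b, c }  = { c } ∪ { b }
  |family| = 7
Pass 3: +1 →
  { a }  = ᶜ of { b, c }
  |family| = 8
Pass 4: stable.

Hence σ(𝒜) has 8 members: { ∅, { a }, { b }, { c }, { a, b }, { a, c }, { b, c }, S }.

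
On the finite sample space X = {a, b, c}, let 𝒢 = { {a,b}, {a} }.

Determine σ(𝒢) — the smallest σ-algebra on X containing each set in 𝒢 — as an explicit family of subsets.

|σ(𝒢)| = 8.  σ(𝒢) = { ∅, {a}, {b}, {c}, {a,b}, {a,c}, {b,c}, X }

Trace:
Take S₀ = 𝒢 ∪ {∅, X} = { ∅, {a}, {a,b}, X }.
Step 1 (2 new):
  {c}  = X∖{a,b}
  {b,c}  = X∖{a}
  — 6 sets.
Step 2: 1 new —
  {a,c}  = {c} ∪ {a}
  — 7 sets.
Step 3: +1 →
  {b}  = X∖{a,c}
  — 8 sets.
Step 4: stable.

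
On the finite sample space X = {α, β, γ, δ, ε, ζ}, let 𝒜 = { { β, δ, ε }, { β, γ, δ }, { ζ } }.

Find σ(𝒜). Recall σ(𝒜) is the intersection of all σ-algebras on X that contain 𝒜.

Start: 𝒜 ∪ {∅, X} = { ∅, { ζ }, { β, γ, δ }, { β, δ, ε }, X }.
Round 1: +6 →
  { α, γ, ζ }  = { β, δ, ε }ᶜ
  { α, ε, ζ }  = { β, γ, δ }ᶜ
  { β, γ, δ, ε }  = { β, γ, δ } ∪ { β, δ, ε }
  { β, γ, δ, ζ }  = { β, γ, δ } ∪ { ζ }
  { β, δ, ε, ζ }  = { β, δ, ε } ∪ { ζ }
  { α, β, γ, δ, ε }  = { ζ }ᶜ
Round 2: 7 new —
  { α, γ }  = { β, δ, ε, ζ }ᶜ
  { α, ε }  = { β, γ, δ, ζ }ᶜ
  { α, ζ }  = { β, γ, δ, ε }ᶜ
  { α, γ, ε, ζ }  = { α, γ, ζ } ∪ { α, ε, ζ }
  { α, β, γ, δ, ζ }  = { β, γ, δ } ∪ { α, γ, ζ }
  { α, β, δ, ε, ζ }  = { β, δ, ε, ζ } ∪ { α, ε, ζ }
  { β, γ, δ, ε, ζ }  = { β, γ, δ } ∪ { β, δ, ε, ζ }
Round 3: +7 →
  { α }  = { β, γ, δ, ε, ζ }ᶜ
  { γ }  = { α, β, δ, ε, ζ }ᶜ
  { ε }  = { α, β, γ, δ, ζ }ᶜ
  { β, δ }  = { α, γ, ε, ζ }ᶜ
  { α, γ, ε }  = { α, γ } ∪ { α, ε }
  { α, β, γ, δ }  = { α, γ } ∪ { β, γ, δ }
  { α, β, δ, ε }  = { α, ε } ∪ { β, δ, ε }
Round 4: +6 →
  { γ, ε }  = { ε } ∪ { γ }
  { γ, ζ }  = { α, β, δ, ε }ᶜ
  { ε, ζ }  = { α, β, γ, δ }ᶜ
  { α, β, δ }  = { β, δ } ∪ { α }
  { β, δ, ζ }  = { α, γ, ε }ᶜ
  { α, β, δ, ζ }  = { α, ζ } ∪ { β, δ }
Round 5: +1 →
  { γ, ε, ζ }  = { α, β, δ }ᶜ
After Round 6 the family is unchanged; done.

Therefore σ(𝒜) = { ∅, { α }, { γ }, { ε }, { ζ }, { α, γ }, { α, ε }, { α, ζ }, { β, δ }, { γ, ε }, { γ, ζ }, { ε, ζ }, { α, β, δ }, { α, γ, ε }, { α, γ, ζ }, { α, ε, ζ }, { β, γ, δ }, { β, δ, ε }, { β, δ, ζ }, { γ, ε, ζ }, { α, β, γ, δ }, { α, β, δ, ε }, { α, β, δ, ζ }, { α, γ, ε, ζ }, { β, γ, δ, ε }, { β, γ, δ, ζ }, { β, δ, ε, ζ }, { α, β, γ, δ, ε }, { α, β, γ, δ, ζ }, { α, β, δ, ε, ζ }, { β, γ, δ, ε, ζ }, X } (|σ(𝒜)| = 32).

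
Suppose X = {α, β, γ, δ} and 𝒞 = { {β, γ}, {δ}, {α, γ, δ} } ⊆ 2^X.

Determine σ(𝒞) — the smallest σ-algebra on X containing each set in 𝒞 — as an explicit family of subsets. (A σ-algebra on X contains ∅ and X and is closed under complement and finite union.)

Initial family (5 sets): { {}, {δ}, {β, γ}, {α, γ, δ}, X }.
Round 1 (4 new):
  {β}  = X∖{α, γ, δ}
  {α, δ}  = X∖{β, γ}
  {α, β, γ}  = X∖{δ}
  {β, γ, δ}  = {β, γ} ∪ {δ}
  |family| = 9
Round 2. New:
  {α}  = X∖{β, γ, δ}
  {β, δ}  = {β} ∪ {δ}
  {α, β, δ}  = {β} ∪ {α, δ}
  |family| = 12
Round 3: +3 →
  {γ}  = X∖{α, β, δ}
  {α, β}  = {β} ∪ {α}
  {α, γ}  = X∖{β, δ}
  |family| = 15
Round 4. New:
  {γ, δ}  = X∖{α, β}
  |family| = 16
Round 5 adds nothing — fixpoint reached.

|σ(𝒞)| = 16.  σ(𝒞) = { {}, {α}, {β}, {γ}, {δ}, {α, β}, {α, γ}, {α, δ}, {β, γ}, {β, δ}, {γ, δ}, {α, β, γ}, {α, β, δ}, {α, γ, δ}, {β, γ, δ}, X }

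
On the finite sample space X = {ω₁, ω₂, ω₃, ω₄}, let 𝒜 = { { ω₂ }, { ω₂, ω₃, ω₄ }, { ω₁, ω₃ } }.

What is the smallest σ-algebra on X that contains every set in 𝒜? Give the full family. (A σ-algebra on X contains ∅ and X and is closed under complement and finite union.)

|σ(𝒜)| = 16.  σ(𝒜) = { {  }, { ω₁ }, { ω₂ }, { ω₃ }, { ω₄ }, { ω₁, ω₂ }, { ω₁, ω₃ }, { ω₁, ω₄ }, { ω₂, ω₃ }, { ω₂, ω₄ }, { ω₃, ω₄ }, { ω₁, ω₂, ω₃ }, { ω₁, ω₂, ω₄ }, { ω₁, ω₃, ω₄ }, { ω₂, ω₃, ω₄ }, X }

Working:
Take S₀ = 𝒜 ∪ {∅, X} = { {  }, { ω₂ }, { ω₁, ω₃ }, { ω₂, ω₃, ω₄ }, X }.
Step 1 (4 new):
  { ω₁ }  = { ω₂, ω₃, ω₄ }ᶜ
  { ω₂, ω₄ }  = { ω₁, ω₃ }ᶜ
  { ω₁, ω₂, ω₃ }  = { ω₁, ω₃ } ∪ { ω₂ }
  { ω₁, ω₃, ω₄ }  = { ω₂ }ᶜ
  [9 total]
Step 2: +3 →
  { ω₄ }  = { ω₁, ω₂, ω₃ }ᶜ
  { ω₁, ω₂ }  = { ω₂ } ∪ { ω₁ }
  { ω₁, ω₂, ω₄ }  = { ω₂, ω₄ } ∪ { ω₁ }
  [12 total]
Step 3: +3 →
  { ω₃ }  = { ω₁, ω₂, ω₄ }ᶜ
  { ω₁, ω₄ }  = { ω₄ } ∪ { ω₁ }
  { ω₃, ω₄ }  = { ω₁, ω₂ }ᶜ
  [15 total]
Step 4 adds 1:
  { ω₂, ω₃ }  = { ω₁, ω₄ }ᶜ
  [16 total]
Step 5: closed — nothing new.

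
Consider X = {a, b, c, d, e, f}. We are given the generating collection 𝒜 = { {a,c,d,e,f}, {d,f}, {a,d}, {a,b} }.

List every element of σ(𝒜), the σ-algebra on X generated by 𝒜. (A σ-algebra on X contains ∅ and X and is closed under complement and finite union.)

Seed the family with 𝒜 together with ∅ and X: { ∅, {a,b}, {a,d}, {d,f}, {a,c,d,e,f}, X }.
Pass 1: +7 →
  {b}  = ᶜ of {a,c,d,e,f}
  {a,b,d}  = {a,d} ∪ {a,b}
  {a,d,f}  = {a,d} ∪ {d,f}
  {a,b,c,e}  = ᶜ of {d,f}
  {a,b,d,f}  = {a,b} ∪ {d,f}
  {b,c,e,f}  = ᶜ of {a,d}
  {c,d,e,f}  = ᶜ of {a,b}
  — 13 sets.
Pass 2. New:
  {c,e}  = ᶜ of {a,b,d,f}
  {b,c,e}  = ᶜ of {a,d,f}
  {b,d,f}  = {b} ∪ {d,f}
  {c,e,f}  = ᶜ of {a,b,d}
  {a,b,c,d,e}  = {a,b,d} ∪ {a,b,c,e}
  {a,b,c,e,f}  = {a,b} ∪ {b,c,e,f}
  {b,c,d,e,f}  = {c,d,e,f} ∪ {b}
  — 20 sets.
Pass 3 (5 new):
  {a}  = ᶜ of {b,c,d,e,f}
  {d}  = ᶜ of {a,b,c,e,f}
  {f}  = ᶜ of {a,b,c,d,e}
  {a,c,e}  = ᶜ of {b,d,f}
  {a,c,d,e}  = {a,d} ∪ {c,e}
  — 25 sets.
Pass 4: 7 new —
  {a,f}  = {a} ∪ {f}
  {b,d}  = {b} ∪ {d}
  {b,f}  = ᶜ of {a,c,d,e}
  {a,b,f}  = {a,b} ∪ {f}
  {c,d,e}  = {c,e} ∪ {d}
  {a,c,e,f}  = {a} ∪ {c,e,f}
  {b,c,d,e}  = {b,c,e} ∪ {d}
  — 32 sets.
Pass 5: already closed under ᶜ and ∪.

|σ(𝒜)| = 32.  σ(𝒜) = { ∅, {a}, {b}, {d}, {f}, {a,b}, {a,d}, {a,f}, {b,d}, {b,f}, {c,e}, {d,f}, {a,b,d}, {a,b,f}, {a,c,e}, {a,d,f}, {b,c,e}, {b,d,f}, {c,d,e}, {c,e,f}, {a,b,c,e}, {a,b,d,f}, {a,c,d,e}, {a,c,e,f}, {b,c,d,e}, {b,c,e,f}, {c,d,e,f}, {a,b,c,d,e}, {a,b,c,e,f}, {a,c,d,e,f}, {b,c,d,e,f}, X }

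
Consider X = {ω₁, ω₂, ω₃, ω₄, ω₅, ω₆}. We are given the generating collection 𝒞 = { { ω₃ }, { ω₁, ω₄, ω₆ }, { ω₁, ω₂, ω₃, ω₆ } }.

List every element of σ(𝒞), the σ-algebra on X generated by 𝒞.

Initial family (5 sets): { {  }, { ω₃ }, { ω₁, ω₄, ω₆ }, { ω₁, ω₂, ω₃, ω₆ }, X }.
Pass 1: 5 new —
  { ω₄, ω₅ }  = ᶜ of { ω₁, ω₂, ω₃, ω₆ }
  { ω₂, ω₃, ω₅ }  = ᶜ of { ω₁, ω₄, ω₆ }
  { ω₁, ω₃, ω₄, ω₆ }  = { ω₃ } ∪ { ω₁, ω₄, ω₆ }
  { ω₁, ω₂, ω₃, ω₄, ω₆ }  = { ω₁, ω₄, ω₆ } ∪ { ω₁, ω₂, ω₃, ω₆ }
  { ω₁, ω₂, ω₄, ω₅, ω₆ }  = ᶜ of { ω₃ }
  — 10 sets.
Pass 2. New:
  { ω₅ }  = ᶜ of { ω₁, ω₂, ω₃, ω₄, ω₆ }
  { ω₂, ω₅ }  = ᶜ of { ω₁, ω₃, ω₄, ω₆ }
  { ω₃, ω₄, ω₅ }  = { ω₄, ω₅ } ∪ { ω₃ }
  { ω₁, ω₄, ω₅, ω₆ }  = { ω₁, ω₄, ω₆ } ∪ { ω₄, ω₅ }
  { ω₂, ω₃, ω₄, ω₅ }  = { ω₄, ω₅ } ∪ { ω₂, ω₃, ω₅ }
  { ω₁, ω₂, ω₃, ω₅, ω₆ }  = { ω₁, ω₂, ω₃, ω₆ } ∪ { ω₂, ω₃, ω₅ }
  { ω₁, ω₃, ω₄, ω₅, ω₆ }  = { ω₄, ω₅ } ∪ { ω₁, ω₃, ω₄, ω₆ }
  — 17 sets.
Pass 3: +7 →
  { ω₂ }  = ᶜ of { ω₁, ω₃, ω₄, ω₅, ω₆ }
  { ω₄ }  = ᶜ of { ω₁, ω₂, ω₃, ω₅, ω₆ }
  { ω₁, ω₆ }  = ᶜ of { ω₂, ω₃, ω₄, ω₅ }
  { ω₂, ω₃ }  = ᶜ of { ω₁, ω₄, ω₅, ω₆ }
  { ω₃, ω₅ }  = { ω₃ } ∪ { ω₅ }
  { ω₁, ω₂, ω₆ }  = ᶜ of { ω₃, ω₄, ω₅ }
  { ω₂, ω₄, ω₅ }  = { ω₄, ω₅ } ∪ { ω₂, ω₅ }
  — 24 sets.
Pass 4 (8 new):
  { ω₂, ω₄ }  = { ω₂ } ∪ { ω₄ }
  { ω₃, ω₄ }  = { ω₃ } ∪ { ω₄ }
  { ω₁, ω₃, ω₆ }  = ᶜ of { ω₂, ω₄, ω₅ }
  { ω₁, ω₅, ω₆ }  = { ω₁, ω₆ } ∪ { ω₅ }
  { ω₂, ω₃, ω₄ }  = { ω₂, ω₃ } ∪ { ω₄ }
  { ω₁, ω₂, ω₄, ω₆ }  = ᶜ of { ω₃, ω₅ }
  { ω₁, ω₂, ω₅, ω₆ }  = { ω₂, ω₅ } ∪ { ω₁, ω₆ }
  { ω₁, ω₃, ω₅, ω₆ }  = { ω₁, ω₆ } ∪ { ω₃, ω₅ }
  — 32 sets.
After Pass 5 the family is unchanged; done.

σ(𝒞) = { {  }, { ω₂ }, { ω₃ }, { ω₄ }, { ω₅ }, { ω₁, ω₆ }, { ω₂, ω₃ }, { ω₂, ω₄ }, { ω₂, ω₅ }, { ω₃, ω₄ }, { ω₃, ω₅ }, { ω₄, ω₅ }, { ω₁, ω₂, ω₆ }, { ω₁, ω₃, ω₆ }, { ω₁, ω₄, ω₆ }, { ω₁, ω₅, ω₆ }, { ω₂, ω₃, ω₄ }, { ω₂, ω₃, ω₅ }, { ω₂, ω₄, ω₅ }, { ω₃, ω₄, ω₅ }, { ω₁, ω₂, ω₃, ω₆ }, { ω₁, ω₂, ω₄, ω₆ }, { ω₁, ω₂, ω₅, ω₆ }, { ω₁, ω₃, ω₄, ω₆ }, { ω₁, ω₃, ω₅, ω₆ }, { ω₁, ω₄, ω₅, ω₆ }, { ω₂, ω₃, ω₄, ω₅ }, { ω₁, ω₂, ω₃, ω₄, ω₆ }, { ω₁, ω₂, ω₃, ω₅, ω₆ }, { ω₁, ω₂, ω₄, ω₅, ω₆ }, { ω₁, ω₃, ω₄, ω₅, ω₆ }, X }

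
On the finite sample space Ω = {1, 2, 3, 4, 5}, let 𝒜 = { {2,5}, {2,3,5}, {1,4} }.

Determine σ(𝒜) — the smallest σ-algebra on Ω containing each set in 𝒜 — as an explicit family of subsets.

Start: 𝒜 ∪ {∅, Ω} = { {}, {1,4}, {2,5}, {2,3,5}, Ω }.
Step 1: 2 new —
  {1,3,4}  = {2,5}ᶜ
  {1,2,4,5}  = {2,5} ∪ {1,4}
  [7 total]
Step 2 (1 new):
  {3}  = {1,2,4,5}ᶜ
  [8 total]
Step 3: closed — nothing new.

Therefore σ(𝒜) = { {}, {3}, {1,4}, {2,5}, {1,3,4}, {2,3,5}, {1,2,4,5}, Ω } (|σ(𝒜)| = 8).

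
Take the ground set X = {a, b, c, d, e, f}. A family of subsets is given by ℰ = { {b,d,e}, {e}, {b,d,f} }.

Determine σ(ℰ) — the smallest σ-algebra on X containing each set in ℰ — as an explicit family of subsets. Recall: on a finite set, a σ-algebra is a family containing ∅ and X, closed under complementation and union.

Begin from { {}, {e}, {b,d,e}, {b,d,f}, X } (that is, ℰ plus ∅ and X).
Step 1. New:
  {a,c,e}  = X∖{b,d,f}
  {a,c,f}  = X∖{b,d,e}
  {b,d,e,f}  = {b,d,f} ∪ {b,d,e}
  {a,b,c,d,f}  = X∖{e}
  (now 9)
Step 2: 3 new —
  {a,c}  = X∖{b,d,e,f}
  {a,c,e,f}  = {a,c,f} ∪ {a,c,e}
  {a,b,c,d,e}  = {a,c,e} ∪ {b,d,e}
  (now 12)
Step 3 adds 2:
  {f}  = X∖{a,b,c,d,e}
  {b,d}  = X∖{a,c,e,f}
  (now 14)
Step 4. New:
  {e,f}  = {e} ∪ {f}
  {a,b,c,d}  = {a,c} ∪ {b,d}
  (now 16)
Step 5: closed — nothing new.

Hence σ(ℰ) has 16 members: { {}, {e}, {f}, {a,c}, {b,d}, {e,f}, {a,c,e}, {a,c,f}, {b,d,e}, {b,d,f}, {a,b,c,d}, {a,c,e,f}, {b,d,e,f}, {a,b,c,d,e}, {a,b,c,d,f}, X }.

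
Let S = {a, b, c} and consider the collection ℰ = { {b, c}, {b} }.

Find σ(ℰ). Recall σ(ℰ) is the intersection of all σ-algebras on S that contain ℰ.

Seed the family with ℰ together with ∅ and S: { ∅, {b}, {b, c}, S }.
Step 1 (2 new):
  {a}  = S∖{b, c}
  {a, c}  = S∖{b}
  [6 total]
Step 2: +1 →
  {a, b}  = {b} ∪ {a}
  [7 total]
Step 3. New:
  {c}  = S∖{a, b}
  [8 total]
Step 4: no new sets; the family is a σ-algebra.

σ(ℰ) = { ∅, {a}, {b}, {c}, {a, b}, {a, c}, {b, c}, S }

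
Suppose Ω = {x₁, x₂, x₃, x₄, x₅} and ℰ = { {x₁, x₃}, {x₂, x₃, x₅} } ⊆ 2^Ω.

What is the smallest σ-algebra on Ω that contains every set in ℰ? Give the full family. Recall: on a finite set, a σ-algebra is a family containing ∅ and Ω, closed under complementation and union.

Initial family (4 sets): { {}, {x₁, x₃}, {x₂, x₃, x₅}, Ω }.
Iteration 1 (3 new):
  {x₁, x₄}  = ᶜ of {x₂, x₃, x₅}
  {x₂, x₄, x₅}  = ᶜ of {x₁, x₃}
  {x₁, x₂, x₃, x₅}  = {x₁, x₃} ∪ {x₂, x₃, x₅}
Iteration 2: 4 new —
  {x₄}  = ᶜ of {x₁, x₂, x₃, x₅}
  {x₁, x₃, x₄}  = {x₁, x₄} ∪ {x₁, x₃}
  {x₁, x₂, x₄, x₅}  = {x₁, x₄} ∪ {x₂, x₄, x₅}
  {x₂, x₃, x₄, x₅}  = {x₂, x₃, x₅} ∪ {x₂, x₄, x₅}
Iteration 3 adds 3:
  {x₁}  = ᶜ of {x₂, x₃, x₄, x₅}
  {x₃}  = ᶜ of {x₁, x₂, x₄, x₅}
  {x₂, x₅}  = ᶜ of {x₁, x₃, x₄}
Iteration 4 adds 2:
  {x₃, x₄}  = {x₃} ∪ {x₄}
  {x₁, x₂, x₅}  = {x₂, x₅} ∪ {x₁}
Iteration 5: closed — nothing new.

Therefore σ(ℰ) = { {}, {x₁}, {x₃}, {x₄}, {x₁, x₃}, {x₁, x₄}, {x₂, x₅}, {x₃, x₄}, {x₁, x₂, x₅}, {x₁, x₃, x₄}, {x₂, x₃, x₅}, {x₂, x₄, x₅}, {x₁, x₂, x₃, x₅}, {x₁, x₂, x₄, x₅}, {x₂, x₃, x₄, x₅}, Ω } (|σ(ℰ)| = 16).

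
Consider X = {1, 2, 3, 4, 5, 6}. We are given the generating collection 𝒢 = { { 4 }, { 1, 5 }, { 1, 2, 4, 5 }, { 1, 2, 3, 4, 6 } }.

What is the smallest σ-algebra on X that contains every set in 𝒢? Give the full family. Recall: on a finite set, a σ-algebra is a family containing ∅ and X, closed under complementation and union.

|σ(𝒢)| = 32.  σ(𝒢) = { ∅, { 1 }, { 2 }, { 4 }, { 5 }, { 1, 2 }, { 1, 4 }, { 1, 5 }, { 2, 4 }, { 2, 5 }, { 3, 6 }, { 4, 5 }, { 1, 2, 4 }, { 1, 2, 5 }, { 1, 3, 6 }, { 1, 4, 5 }, { 2, 3, 6 }, { 2, 4, 5 }, { 3, 4, 6 }, { 3, 5, 6 }, { 1, 2, 3, 6 }, { 1, 2, 4, 5 }, { 1, 3, 4, 6 }, { 1, 3, 5, 6 }, { 2, 3, 4, 6 }, { 2, 3, 5, 6 }, { 3, 4, 5, 6 }, { 1, 2, 3, 4, 6 }, { 1, 2, 3, 5, 6 }, { 1, 3, 4, 5, 6 }, { 2, 3, 4, 5, 6 }, X }

Derivation:
Initial family (6 sets): { ∅, { 4 }, { 1, 5 }, { 1, 2, 4, 5 }, { 1, 2, 3, 4, 6 }, X }.
Iteration 1: +5 →
  { 5 }  = complement { 1, 2, 3, 4, 6 }
  { 3, 6 }  = complement { 1, 2, 4, 5 }
  { 1, 4, 5 }  = { 1, 5 } ∪ { 4 }
  { 2, 3, 4, 6 }  = complement { 1, 5 }
  { 1, 2, 3, 5, 6 }  = complement { 4 }
  |family| = 11
Iteration 2 adds 7:
  { 4, 5 }  = { 5 } ∪ { 4 }
  { 2, 3, 6 }  = complement { 1, 4, 5 }
  { 3, 4, 6 }  = { 3, 6 } ∪ { 4 }
  { 3, 5, 6 }  = { 5 } ∪ { 3, 6 }
  { 1, 3, 5, 6 }  = { 3, 6 } ∪ { 1, 5 }
  { 1, 3, 4, 5, 6 }  = { 1, 4, 5 } ∪ { 3, 6 }
  { 2, 3, 4, 5, 6 }  = { 5 } ∪ { 2, 3, 4, 6 }
  |family| = 18
Iteration 3 adds 8:
  { 1 }  = complement { 2, 3, 4, 5, 6 }
  { 2 }  = complement { 1, 3, 4, 5, 6 }
  { 2, 4 }  = complement { 1, 3, 5, 6 }
  { 1, 2, 4 }  = complement { 3, 5, 6 }
  { 1, 2, 5 }  = complement { 3, 4, 6 }
  { 1, 2, 3, 6 }  = complement { 4, 5 }
  { 2, 3, 5, 6 }  = { 3, 5, 6 } ∪ { 2, 3, 6 }
  { 3, 4, 5, 6 }  = { 4, 5 } ∪ { 3, 6 }
  |family| = 26
Iteration 4 (6 new):
  { 1, 2 }  = complement { 3, 4, 5, 6 }
  { 1, 4 }  = complement { 2, 3, 5, 6 }
  { 2, 5 }  = { 2 } ∪ { 5 }
  { 1, 3, 6 }  = { 1 } ∪ { 3, 6 }
  { 2, 4, 5 }  = { 2 } ∪ { 4, 5 }
  { 1, 3, 4, 6 }  = { 1 } ∪ { 3, 4, 6 }
  |family| = 32
After Iteration 5 the family is unchanged; done.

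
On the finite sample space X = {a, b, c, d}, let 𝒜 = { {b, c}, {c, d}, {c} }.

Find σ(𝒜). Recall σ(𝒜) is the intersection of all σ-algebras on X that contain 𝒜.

Answer: σ(𝒜) = { {}, {a}, {b}, {c}, {d}, {a, b}, {a, c}, {a, d}, {b, c}, {b, d}, {c, d}, {a, b, c}, {a, b, d}, {a, c, d}, {b, c, d}, X }

Working:
Initial family (5 sets): { {}, {c}, {b, c}, {c, d}, X }.
Pass 1. New:
  {a, b}  = ᶜ of {c, d}
  {a, d}  = ᶜ of {b, c}
  {a, b, d}  = ᶜ of {c}
  {b, c, d}  = {c, d} ∪ {b, c}
  [9 total]
Pass 2: 3 new —
  {a}  = ᶜ of {b, c, d}
  {a, b, c}  = {a, b} ∪ {c}
  {a, c, d}  = {c, d} ∪ {a, d}
  [12 total]
Pass 3: +3 →
  {b}  = ᶜ of {a, c, d}
  {d}  = ᶜ of {a, b, c}
  {a, c}  = {c} ∪ {a}
  [15 total]
Pass 4: 1 new —
  {b, d}  = ᶜ of {a, c}
  [16 total]
After Pass 5 the family is unchanged; done.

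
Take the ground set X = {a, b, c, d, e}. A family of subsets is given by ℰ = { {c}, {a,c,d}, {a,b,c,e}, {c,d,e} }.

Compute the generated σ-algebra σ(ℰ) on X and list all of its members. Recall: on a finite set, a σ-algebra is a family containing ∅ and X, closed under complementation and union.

Take S₀ = ℰ ∪ {∅, X} = { {}, {c}, {a,c,d}, {c,d,e}, {a,b,c,e}, X }.
Iteration 1: 5 new —
  {d}  = complement {a,b,c,e}
  {a,b}  = complement {c,d,e}
  {b,e}  = complement {a,c,d}
  {a,b,d,e}  = complement {c}
  {a,c,d,e}  = {c,d,e} ∪ {a,c,d}
Iteration 2: 9 new —
  {b}  = complement {a,c,d,e}
  {c,d}  = {c} ∪ {d}
  {a,b,c}  = {a,b} ∪ {c}
  {a,b,d}  = {a,b} ∪ {d}
  {a,b,e}  = {b,e} ∪ {a,b}
  {b,c,e}  = {b,e} ∪ {c}
  {b,d,e}  = {b,e} ∪ {d}
  {a,b,c,d}  = {a,b} ∪ {a,c,d}
  {b,c,d,e}  = {b,e} ∪ {c,d,e}
Iteration 3: +9 →
  {a}  = complement {b,c,d,e}
  {e}  = complement {a,b,c,d}
  {a,c}  = complement {b,d,e}
  {a,d}  = complement {b,c,e}
  {b,c}  = {b} ∪ {c}
  {b,d}  = {b} ∪ {d}
  {c,e}  = complement {a,b,d}
  {d,e}  = complement {a,b,c}
  {b,c,d}  = {c,d} ∪ {b}
Iteration 4. New:
  {a,e}  = complement {b,c,d}
  {a,c,e}  = complement {b,d}
  {a,d,e}  = complement {b,c}
Iteration 5: no new sets; the family is a σ-algebra.

σ(ℰ) = { {}, {a}, {b}, {c}, {d}, {e}, {a,b}, {a,c}, {a,d}, {a,e}, {b,c}, {b,d}, {b,e}, {c,d}, {c,e}, {d,e}, {a,b,c}, {a,b,d}, {a,b,e}, {a,c,d}, {a,c,e}, {a,d,e}, {b,c,d}, {b,c,e}, {b,d,e}, {c,d,e}, {a,b,c,d}, {a,b,c,e}, {a,b,d,e}, {a,c,d,e}, {b,c,d,e}, X }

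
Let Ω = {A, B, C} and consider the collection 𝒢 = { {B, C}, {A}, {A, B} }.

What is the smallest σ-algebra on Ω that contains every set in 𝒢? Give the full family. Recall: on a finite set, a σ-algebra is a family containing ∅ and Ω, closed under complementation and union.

|σ(𝒢)| = 8.  σ(𝒢) = { {}, {A}, {B}, {C}, {A, B}, {A, C}, {B, C}, Ω }

Trace:
Initial family (5 sets): { {}, {A}, {A, B}, {B, C}, Ω }.
Step 1 adds 1:
  {C}  = Ω∖{A, B}
  (now 6)
Step 2 adds 1:
  {A, C}  = {C} ∪ {A}
  (now 7)
Step 3. New:
  {B}  = Ω∖{A, C}
  (now 8)
Step 4 adds nothing — fixpoint reached.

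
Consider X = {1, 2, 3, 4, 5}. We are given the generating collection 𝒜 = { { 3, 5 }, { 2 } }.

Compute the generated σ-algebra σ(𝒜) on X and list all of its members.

Seed the family with 𝒜 together with ∅ and X: { {  }, { 2 }, { 3, 5 }, X }.
Step 1: 3 new —
  { 1, 2, 4 }  = X∖{ 3, 5 }
  { 2, 3, 5 }  = { 3, 5 } ∪ { 2 }
  { 1, 3, 4, 5 }  = X∖{ 2 }
  (now 7)
Step 2. New:
  { 1, 4 }  = X∖{ 2, 3, 5 }
  (now 8)
Step 3: closed — nothing new.

σ(𝒜) = { {  }, { 2 }, { 1, 4 }, { 3, 5 }, { 1, 2, 4 }, { 2, 3, 5 }, { 1, 3, 4, 5 }, X }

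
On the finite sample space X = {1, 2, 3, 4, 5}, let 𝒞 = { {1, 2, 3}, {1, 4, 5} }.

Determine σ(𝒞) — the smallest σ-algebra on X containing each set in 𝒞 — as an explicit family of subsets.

|σ(𝒞)| = 8.  σ(𝒞) = { ∅, {1}, {2, 3}, {4, 5}, {1, 2, 3}, {1, 4, 5}, {2, 3, 4, 5}, X }

Derivation:
Begin from { ∅, {1, 2, 3}, {1, 4, 5}, X } (that is, 𝒞 plus ∅ and X).
Round 1 (2 new):
  {2, 3}  = complement {1, 4, 5}
  {4, 5}  = complement {1, 2, 3}
  (now 6)
Round 2: 1 new —
  {2, 3, 4, 5}  = {4, 5} ∪ {2, 3}
  (now 7)
Round 3 (1 new):
  {1}  = complement {2, 3, 4, 5}
  (now 8)
Round 4: no new sets; the family is a σ-algebra.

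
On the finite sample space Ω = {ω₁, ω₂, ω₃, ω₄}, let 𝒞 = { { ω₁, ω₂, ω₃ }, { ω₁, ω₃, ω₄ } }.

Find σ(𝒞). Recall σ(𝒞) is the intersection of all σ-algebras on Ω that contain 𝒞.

Initial family (4 sets): { {}, { ω₁, ω₂, ω₃ }, { ω₁, ω₃, ω₄ }, Ω }.
Pass 1 adds 2:
  { ω₂ }  = { ω₁, ω₃, ω₄ }ᶜ
  { ω₄ }  = { ω₁, ω₂, ω₃ }ᶜ
  (now 6)
Pass 2: +1 →
  { ω₂, ω₄ }  = { ω₄ } ∪ { ω₂ }
  (now 7)
Pass 3 adds 1:
  { ω₁, ω₃ }  = { ω₂, ω₄ }ᶜ
  (now 8)
Pass 4 adds nothing — fixpoint reached.

Hence σ(𝒞) has 8 members: { {}, { ω₂ }, { ω₄ }, { ω₁, ω₃ }, { ω₂, ω₄ }, { ω₁, ω₂, ω₃ }, { ω₁, ω₃, ω₄ }, Ω }.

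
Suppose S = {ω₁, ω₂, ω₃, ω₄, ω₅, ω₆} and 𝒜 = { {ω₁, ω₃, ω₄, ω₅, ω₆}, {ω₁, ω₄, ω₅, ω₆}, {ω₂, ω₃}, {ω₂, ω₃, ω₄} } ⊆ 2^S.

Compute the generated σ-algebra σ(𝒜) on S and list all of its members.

Begin from { {}, {ω₂, ω₃}, {ω₂, ω₃, ω₄}, {ω₁, ω₄, ω₅, ω₆}, {ω₁, ω₃, ω₄, ω₅, ω₆}, S } (that is, 𝒜 plus ∅ and S).
Pass 1: +2 →
  {ω₂}  = ᶜ of {ω₁, ω₃, ω₄, ω₅, ω₆}
  {ω₁, ω₅, ω₆}  = ᶜ of {ω₂, ω₃, ω₄}
  [8 total]
Pass 2. New:
  {ω₁, ω₂, ω₅, ω₆}  = {ω₁, ω₅, ω₆} ∪ {ω₂}
  {ω₁, ω₂, ω₃, ω₅, ω₆}  = {ω₁, ω₅, ω₆} ∪ {ω₂, ω₃}
  {ω₁, ω₂, ω₄, ω₅, ω₆}  = {ω₁, ω₄, ω₅, ω₆} ∪ {ω₂}
  [11 total]
Pass 3 adds 3:
  {ω₃}  = ᶜ of {ω₁, ω₂, ω₄, ω₅, ω₆}
  {ω₄}  = ᶜ of {ω₁, ω₂, ω₃, ω₅, ω₆}
  {ω₃, ω₄}  = ᶜ of {ω₁, ω₂, ω₅, ω₆}
  [14 total]
Pass 4: +2 →
  {ω₂, ω₄}  = {ω₄} ∪ {ω₂}
  {ω₁, ω₃, ω₅, ω₆}  = {ω₃} ∪ {ω₁, ω₅, ω₆}
  [16 total]
After Pass 5 the family is unchanged; done.

Therefore σ(𝒜) = { {}, {ω₂}, {ω₃}, {ω₄}, {ω₂, ω₃}, {ω₂, ω₄}, {ω₃, ω₄}, {ω₁, ω₅, ω₆}, {ω₂, ω₃, ω₄}, {ω₁, ω₂, ω₅, ω₆}, {ω₁, ω₃, ω₅, ω₆}, {ω₁, ω₄, ω₅, ω₆}, {ω₁, ω₂, ω₃, ω₅, ω₆}, {ω₁, ω₂, ω₄, ω₅, ω₆}, {ω₁, ω₃, ω₄, ω₅, ω₆}, S } (|σ(𝒜)| = 16).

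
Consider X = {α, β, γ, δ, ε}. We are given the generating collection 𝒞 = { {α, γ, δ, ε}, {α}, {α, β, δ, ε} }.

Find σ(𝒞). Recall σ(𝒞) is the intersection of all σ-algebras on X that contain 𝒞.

|σ(𝒞)| = 16.  σ(𝒞) = { {}, {α}, {β}, {γ}, {α, β}, {α, γ}, {β, γ}, {δ, ε}, {α, β, γ}, {α, δ, ε}, {β, δ, ε}, {γ, δ, ε}, {α, β, δ, ε}, {α, γ, δ, ε}, {β, γ, δ, ε}, X }

Trace:
Seed the family with 𝒞 together with ∅ and X: { {}, {α}, {α, β, δ, ε}, {α, γ, δ, ε}, X }.
Round 1: +3 →
  {β}  = complement {α, γ, δ, ε}
  {γ}  = complement {α, β, δ, ε}
  {β, γ, δ, ε}  = complement {α}
  — 8 sets.
Round 2: 3 new —
  {α, β}  = {β} ∪ {α}
  {α, γ}  = {γ} ∪ {α}
  {β, γ}  = {γ} ∪ {β}
  — 11 sets.
Round 3: 4 new —
  {α, β, γ}  = {γ} ∪ {α, β}
  {α, δ, ε}  = complement {β, γ}
  {β, δ, ε}  = complement {α, γ}
  {γ, δ, ε}  = complement {α, β}
  — 15 sets.
Round 4 (1 new):
  {δ, ε}  = complement {α, β, γ}
  — 16 sets.
Round 5: already closed under ᶜ and ∪.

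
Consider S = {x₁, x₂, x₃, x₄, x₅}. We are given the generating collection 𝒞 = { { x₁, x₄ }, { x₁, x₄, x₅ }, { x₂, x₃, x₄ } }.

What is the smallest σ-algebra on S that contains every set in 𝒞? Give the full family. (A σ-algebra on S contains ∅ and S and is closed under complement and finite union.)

σ(𝒞) (16 sets): { {}, { x₁ }, { x₄ }, { x₅ }, { x₁, x₄ }, { x₁, x₅ }, { x₂, x₃ }, { x₄, x₅ }, { x₁, x₂, x₃ }, { x₁, x₄, x₅ }, { x₂, x₃, x₄ }, { x₂, x₃, x₅ }, { x₁, x₂, x₃, x₄ }, { x₁, x₂, x₃, x₅ }, { x₂, x₃, x₄, x₅ }, S }

Trace:
Take S₀ = 𝒞 ∪ {∅, S} = { {}, { x₁, x₄ }, { x₁, x₄, x₅ }, { x₂, x₃, x₄ }, S }.
Pass 1 (4 new):
  { x₁, x₅ }  = { x₂, x₃, x₄ }ᶜ
  { x₂, x₃ }  = { x₁, x₄, x₅ }ᶜ
  { x₂, x₃, x₅ }  = { x₁, x₄ }ᶜ
  { x₁, x₂, x₃, x₄ }  = { x₂, x₃, x₄ } ∪ { x₁, x₄ }
  [9 total]
Pass 2: +3 →
  { x₅ }  = { x₁, x₂, x₃, x₄ }ᶜ
  { x₁, x₂, x₃, x₅ }  = { x₂, x₃, x₅ } ∪ { x₁, x₅ }
  { x₂, x₃, x₄, x₅ }  = { x₂, x₃, x₄ } ∪ { x₂, x₃, x₅ }
  [12 total]
Pass 3: +2 →
  { x₁ }  = { x₂, x₃, x₄, x₅ }ᶜ
  { x₄ }  = { x₁, x₂, x₃, x₅ }ᶜ
  [14 total]
Pass 4: +2 →
  { x₄, x₅ }  = { x₄ } ∪ { x₅ }
  { x₁, x₂, x₃ }  = { x₂, x₃ } ∪ { x₁ }
  [16 total]
Pass 5: stable.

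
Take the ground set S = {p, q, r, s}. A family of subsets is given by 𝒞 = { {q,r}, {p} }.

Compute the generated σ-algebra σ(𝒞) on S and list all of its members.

Initial family (4 sets): { ∅, {p}, {q,r}, S }.
Iteration 1: +3 →
  {p,s}  = {q,r}ᶜ
  {p,q,r}  = {p} ∪ {q,r}
  {q,r,s}  = {p}ᶜ
  |family| = 7
Iteration 2: +1 →
  {s}  = {p,q,r}ᶜ
  |family| = 8
After Iteration 3 the family is unchanged; done.

Therefore σ(𝒞) = { ∅, {p}, {s}, {p,s}, {q,r}, {p,q,r}, {q,r,s}, S } (|σ(𝒞)| = 8).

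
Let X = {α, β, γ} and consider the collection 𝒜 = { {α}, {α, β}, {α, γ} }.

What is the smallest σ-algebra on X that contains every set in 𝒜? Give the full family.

Seed the family with 𝒜 together with ∅ and X: { {}, {α}, {α, β}, {α, γ}, X }.
Step 1. New:
  {β}  = ᶜ of {α, γ}
  {γ}  = ᶜ of {α, β}
  {β, γ}  = ᶜ of {α}
  [8 total]
Step 2: no new sets; the family is a σ-algebra.

Hence σ(𝒜) has 8 members: { {}, {α}, {β}, {γ}, {α, β}, {α, γ}, {β, γ}, X }.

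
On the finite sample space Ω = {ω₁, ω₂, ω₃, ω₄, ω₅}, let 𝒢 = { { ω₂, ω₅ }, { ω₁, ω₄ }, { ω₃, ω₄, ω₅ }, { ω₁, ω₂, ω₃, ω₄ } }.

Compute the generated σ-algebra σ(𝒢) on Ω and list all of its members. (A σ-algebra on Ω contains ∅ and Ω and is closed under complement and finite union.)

Begin from { ∅, { ω₁, ω₄ }, { ω₂, ω₅ }, { ω₃, ω₄, ω₅ }, { ω₁, ω₂, ω₃, ω₄ }, Ω } (that is, 𝒢 plus ∅ and Ω).
Round 1. New:
  { ω₅ }  = { ω₁, ω₂, ω₃, ω₄ }ᶜ
  { ω₁, ω₂ }  = { ω₃, ω₄, ω₅ }ᶜ
  { ω₁, ω₃, ω₄ }  = { ω₂, ω₅ }ᶜ
  { ω₂, ω₃, ω₅ }  = { ω₁, ω₄ }ᶜ
  { ω₁, ω₂, ω₄, ω₅ }  = { ω₂, ω₅ } ∪ { ω₁, ω₄ }
  { ω₁, ω₃, ω₄, ω₅ }  = { ω₃, ω₄, ω₅ } ∪ { ω₁, ω₄ }
  { ω₂, ω₃, ω₄, ω₅ }  = { ω₂, ω₅ } ∪ { ω₃, ω₄, ω₅ }
Round 2: +7 →
  { ω₁ }  = { ω₂, ω₃, ω₄, ω₅ }ᶜ
  { ω₂ }  = { ω₁, ω₃, ω₄, ω₅ }ᶜ
  { ω₃ }  = { ω₁, ω₂, ω₄, ω₅ }ᶜ
  { ω₁, ω₂, ω₄ }  = { ω₁, ω₂ } ∪ { ω₁, ω₄ }
  { ω₁, ω₂, ω₅ }  = { ω₂, ω₅ } ∪ { ω₁, ω₂ }
  { ω₁, ω₄, ω₅ }  = { ω₅ } ∪ { ω₁, ω₄ }
  { ω₁, ω₂, ω₃, ω₅ }  = { ω₁, ω₂ } ∪ { ω₂, ω₃, ω₅ }
Round 3 adds 7:
  { ω₄ }  = { ω₁, ω₂, ω₃, ω₅ }ᶜ
  { ω₁, ω₃ }  = { ω₃ } ∪ { ω₁ }
  { ω₁, ω₅ }  = { ω₅ } ∪ { ω₁ }
  { ω₂, ω₃ }  = { ω₁, ω₄, ω₅ }ᶜ
  { ω₃, ω₄ }  = { ω₁, ω₂, ω₅ }ᶜ
  { ω₃, ω₅ }  = { ω₁, ω₂, ω₄ }ᶜ
  { ω₁, ω₂, ω₃ }  = { ω₁, ω₂ } ∪ { ω₃ }
Round 4 (5 new):
  { ω₂, ω₄ }  = { ω₂ } ∪ { ω₄ }
  { ω₄, ω₅ }  = { ω₁, ω₂, ω₃ }ᶜ
  { ω₁, ω₃, ω₅ }  = { ω₅ } ∪ { ω₁, ω₃ }
  { ω₂, ω₃, ω₄ }  = { ω₁, ω₅ }ᶜ
  { ω₂, ω₄, ω₅ }  = { ω₁, ω₃ }ᶜ
Round 5: stable.

|σ(𝒢)| = 32.  σ(𝒢) = { ∅, { ω₁ }, { ω₂ }, { ω₃ }, { ω₄ }, { ω₅ }, { ω₁, ω₂ }, { ω₁, ω₃ }, { ω₁, ω₄ }, { ω₁, ω₅ }, { ω₂, ω₃ }, { ω₂, ω₄ }, { ω₂, ω₅ }, { ω₃, ω₄ }, { ω₃, ω₅ }, { ω₄, ω₅ }, { ω₁, ω₂, ω₃ }, { ω₁, ω₂, ω₄ }, { ω₁, ω₂, ω₅ }, { ω₁, ω₃, ω₄ }, { ω₁, ω₃, ω₅ }, { ω₁, ω₄, ω₅ }, { ω₂, ω₃, ω₄ }, { ω₂, ω₃, ω₅ }, { ω₂, ω₄, ω₅ }, { ω₃, ω₄, ω₅ }, { ω₁, ω₂, ω₃, ω₄ }, { ω₁, ω₂, ω₃, ω₅ }, { ω₁, ω₂, ω₄, ω₅ }, { ω₁, ω₃, ω₄, ω₅ }, { ω₂, ω₃, ω₄, ω₅ }, Ω }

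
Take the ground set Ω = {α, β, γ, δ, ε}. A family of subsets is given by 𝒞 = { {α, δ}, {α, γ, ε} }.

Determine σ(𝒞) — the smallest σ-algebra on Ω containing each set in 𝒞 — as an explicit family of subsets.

Seed the family with 𝒞 together with ∅ and Ω: { ∅, {α, δ}, {α, γ, ε}, Ω }.
Iteration 1 adds 3:
  {β, δ}  = complement {α, γ, ε}
  {β, γ, ε}  = complement {α, δ}
  {α, γ, δ, ε}  = {α, γ, ε} ∪ {α, δ}
  — 7 sets.
Iteration 2. New:
  {β}  = complement {α, γ, δ, ε}
  {α, β, δ}  = {α, δ} ∪ {β, δ}
  {α, β, γ, ε}  = {β, γ, ε} ∪ {α, γ, ε}
  {β, γ, δ, ε}  = {β, γ, ε} ∪ {β, δ}
  — 11 sets.
Iteration 3 (3 new):
  {α}  = complement {β, γ, δ, ε}
  {δ}  = complement {α, β, γ, ε}
  {γ, ε}  = complement {α, β, δ}
  — 14 sets.
Iteration 4: 2 new —
  {α, β}  = {β} ∪ {α}
  {γ, δ, ε}  = {δ} ∪ {γ, ε}
  — 16 sets.
After Iteration 5 the family is unchanged; done.

Hence σ(𝒞) has 16 members: { ∅, {α}, {β}, {δ}, {α, β}, {α, δ}, {β, δ}, {γ, ε}, {α, β, δ}, {α, γ, ε}, {β, γ, ε}, {γ, δ, ε}, {α, β, γ, ε}, {α, γ, δ, ε}, {β, γ, δ, ε}, Ω }.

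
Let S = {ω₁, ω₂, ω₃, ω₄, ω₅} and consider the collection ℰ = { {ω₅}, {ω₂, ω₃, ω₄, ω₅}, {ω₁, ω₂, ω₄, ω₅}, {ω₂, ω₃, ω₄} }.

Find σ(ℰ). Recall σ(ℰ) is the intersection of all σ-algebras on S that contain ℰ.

|σ(ℰ)| = 16.  σ(ℰ) = { {}, {ω₁}, {ω₃}, {ω₅}, {ω₁, ω₃}, {ω₁, ω₅}, {ω₂, ω₄}, {ω₃, ω₅}, {ω₁, ω₂, ω₄}, {ω₁, ω₃, ω₅}, {ω₂, ω₃, ω₄}, {ω₂, ω₄, ω₅}, {ω₁, ω₂, ω₃, ω₄}, {ω₁, ω₂, ω₄, ω₅}, {ω₂, ω₃, ω₄, ω₅}, S }

Derivation:
Start: ℰ ∪ {∅, S} = { {}, {ω₅}, {ω₂, ω₃, ω₄}, {ω₁, ω₂, ω₄, ω₅}, {ω₂, ω₃, ω₄, ω₅}, S }.
Step 1 (4 new):
  {ω₁}  = complement {ω₂, ω₃, ω₄, ω₅}
  {ω₃}  = complement {ω₁, ω₂, ω₄, ω₅}
  {ω₁, ω₅}  = complement {ω₂, ω₃, ω₄}
  {ω₁, ω₂, ω₃, ω₄}  = complement {ω₅}
Step 2: 3 new —
  {ω₁, ω₃}  = {ω₃} ∪ {ω₁}
  {ω₃, ω₅}  = {ω₅} ∪ {ω₃}
  {ω₁, ω₃, ω₅}  = {ω₃} ∪ {ω₁, ω₅}
Step 3: 3 new —
  {ω₂, ω₄}  = complement {ω₁, ω₃, ω₅}
  {ω₁, ω₂, ω₄}  = complement {ω₃, ω₅}
  {ω₂, ω₄, ω₅}  = complement {ω₁, ω₃}
Step 4: no new sets; the family is a σ-algebra.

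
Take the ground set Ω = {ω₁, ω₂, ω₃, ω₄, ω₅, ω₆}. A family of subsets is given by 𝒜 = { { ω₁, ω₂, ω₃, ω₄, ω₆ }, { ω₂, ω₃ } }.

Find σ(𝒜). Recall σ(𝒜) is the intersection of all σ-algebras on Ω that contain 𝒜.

|σ(𝒜)| = 8.  σ(𝒜) = { {}, { ω₅ }, { ω₂, ω₃ }, { ω₁, ω₄, ω₆ }, { ω₂, ω₃, ω₅ }, { ω₁, ω₄, ω₅, ω₆ }, { ω₁, ω₂, ω₃, ω₄, ω₆ }, Ω }

Trace:
Start: 𝒜 ∪ {∅, Ω} = { {}, { ω₂, ω₃ }, { ω₁, ω₂, ω₃, ω₄, ω₆ }, Ω }.
Round 1 (2 new):
  { ω₅ }  = Ω∖{ ω₁, ω₂, ω₃, ω₄, ω₆ }
  { ω₁, ω₄, ω₅, ω₆ }  = Ω∖{ ω₂, ω₃ }
  (now 6)
Round 2: 1 new —
  { ω₂, ω₃, ω₅ }  = { ω₂, ω₃ } ∪ { ω₅ }
  (now 7)
Round 3. New:
  { ω₁, ω₄, ω₆ }  = Ω∖{ ω₂, ω₃, ω₅ }
  (now 8)
After Round 4 the family is unchanged; done.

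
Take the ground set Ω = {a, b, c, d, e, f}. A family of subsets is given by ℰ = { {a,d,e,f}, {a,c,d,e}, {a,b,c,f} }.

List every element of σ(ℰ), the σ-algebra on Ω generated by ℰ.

Answer: σ(ℰ) = { ∅, {a}, {b}, {c}, {f}, {a,b}, {a,c}, {a,f}, {b,c}, {b,f}, {c,f}, {d,e}, {a,b,c}, {a,b,f}, {a,c,f}, {a,d,e}, {b,c,f}, {b,d,e}, {c,d,e}, {d,e,f}, {a,b,c,f}, {a,b,d,e}, {a,c,d,e}, {a,d,e,f}, {b,c,d,e}, {b,d,e,f}, {c,d,e,f}, {a,b,c,d,e}, {a,b,d,e,f}, {a,c,d,e,f}, {b,c,d,e,f}, Ω }

Working:
Seed the family with ℰ together with ∅ and Ω: { ∅, {a,b,c,f}, {a,c,d,e}, {a,d,e,f}, Ω }.
Round 1. New:
  {b,c}  = ᶜ of {a,d,e,f}
  {b,f}  = ᶜ of {a,c,d,e}
  {d,e}  = ᶜ of {a,b,c,f}
  {a,c,d,e,f}  = {a,c,d,e} ∪ {a,d,e,f}
  [9 total]
Round 2: 6 new —
  {b}  = ᶜ of {a,c,d,e,f}
  {b,c,f}  = {b,f} ∪ {b,c}
  {b,c,d,e}  = {d,e} ∪ {b,c}
  {b,d,e,f}  = {b,f} ∪ {d,e}
  {a,b,c,d,e}  = {b,c} ∪ {a,c,d,e}
  {a,b,d,e,f}  = {a,d,e,f} ∪ {b,f}
  [15 total]
Round 3. New:
  {c}  = ᶜ of {a,b,d,e,f}
  {f}  = ᶜ of {a,b,c,d,e}
  {a,c}  = ᶜ of {b,d,e,f}
  {a,f}  = ᶜ of {b,c,d,e}
  {a,d,e}  = ᶜ of {b,c,f}
  {b,d,e}  = {d,e} ∪ {b}
  {b,c,d,e,f}  = {d,e} ∪ {b,c,f}
  [22 total]
Round 4 adds 8:
  {a}  = ᶜ of {b,c,d,e,f}
  {c,f}  = {f} ∪ {c}
  {a,b,c}  = {b} ∪ {a,c}
  {a,b,f}  = {a,f} ∪ {b}
  {a,c,f}  = ᶜ of {b,d,e}
  {c,d,e}  = {d,e} ∪ {c}
  {d,e,f}  = {d,e} ∪ {f}
  {a,b,d,e}  = {b} ∪ {a,d,e}
  [30 total]
Round 5: +2 →
  {a,b}  = {b} ∪ {a}
  {c,d,e,f}  = {c,d,e} ∪ {f}
  [32 total]
Round 6: stable.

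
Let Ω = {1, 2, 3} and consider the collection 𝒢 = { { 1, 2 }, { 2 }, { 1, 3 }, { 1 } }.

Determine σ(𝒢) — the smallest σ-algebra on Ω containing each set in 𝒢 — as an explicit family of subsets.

σ(𝒢) (8 sets): { {  }, { 1 }, { 2 }, { 3 }, { 1, 2 }, { 1, 3 }, { 2, 3 }, Ω }

Derivation:
Take S₀ = 𝒢 ∪ {∅, Ω} = { {  }, { 1 }, { 2 }, { 1, 2 }, { 1, 3 }, Ω }.
Round 1 adds 2:
  { 3 }  = ᶜ of { 1, 2 }
  { 2, 3 }  = ᶜ of { 1 }
  — 8 sets.
Round 2: closed — nothing new.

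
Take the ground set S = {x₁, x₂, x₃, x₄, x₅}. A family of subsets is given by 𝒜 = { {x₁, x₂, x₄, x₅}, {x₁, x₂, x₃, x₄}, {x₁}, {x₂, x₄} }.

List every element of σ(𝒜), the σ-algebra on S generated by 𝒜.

σ(𝒜) = { {}, {x₁}, {x₃}, {x₅}, {x₁, x₃}, {x₁, x₅}, {x₂, x₄}, {x₃, x₅}, {x₁, x₂, x₄}, {x₁, x₃, x₅}, {x₂, x₃, x₄}, {x₂, x₄, x₅}, {x₁, x₂, x₃, x₄}, {x₁, x₂, x₄, x₅}, {x₂, x₃, x₄, x₅}, S }

Trace:
Seed the family with 𝒜 together with ∅ and S: { {}, {x₁}, {x₂, x₄}, {x₁, x₂, x₃, x₄}, {x₁, x₂, x₄, x₅}, S }.
Step 1: +5 →
  {x₃}  = {x₁, x₂, x₄, x₅}ᶜ
  {x₅}  = {x₁, x₂, x₃, x₄}ᶜ
  {x₁, x₂, x₄}  = {x₂, x₄} ∪ {x₁}
  {x₁, x₃, x₅}  = {x₂, x₄}ᶜ
  {x₂, x₃, x₄, x₅}  = {x₁}ᶜ
  |family| = 11
Step 2 (5 new):
  {x₁, x₃}  = {x₃} ∪ {x₁}
  {x₁, x₅}  = {x₅} ∪ {x₁}
  {x₃, x₅}  = {x₁, x₂, x₄}ᶜ
  {x₂, x₃, x₄}  = {x₃} ∪ {x₂, x₄}
  {x₂, x₄, x₅}  = {x₅} ∪ {x₂, x₄}
  |family| = 16
Step 3: no new sets; the family is a σ-algebra.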